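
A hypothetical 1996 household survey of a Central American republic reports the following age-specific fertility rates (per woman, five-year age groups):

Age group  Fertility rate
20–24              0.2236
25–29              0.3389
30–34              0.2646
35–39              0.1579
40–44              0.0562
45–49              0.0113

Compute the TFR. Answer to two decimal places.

5.26

Sum of ASFRs = 0.2236 + 0.3389 + 0.2646 + 0.1579 + 0.0562 + 0.0113 = 1.0525
TFR = 5 × 1.0525 = 5.2625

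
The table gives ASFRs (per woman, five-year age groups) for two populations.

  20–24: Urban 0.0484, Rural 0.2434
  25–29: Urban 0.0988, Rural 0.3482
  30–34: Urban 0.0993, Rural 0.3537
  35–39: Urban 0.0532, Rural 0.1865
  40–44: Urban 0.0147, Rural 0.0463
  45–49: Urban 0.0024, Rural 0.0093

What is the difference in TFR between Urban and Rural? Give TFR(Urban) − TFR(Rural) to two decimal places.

Urban:
  Sum of ASFRs = 0.0484 + 0.0988 + 0.0993 + 0.0532 + 0.0147 + 0.0024 = 0.3168
  TFR = 5 × 0.3168 = 1.584
Rural:
  Sum of ASFRs = 0.2434 + 0.3482 + 0.3537 + 0.1865 + 0.0463 + 0.0093 = 1.1874
  TFR = 5 × 1.1874 = 5.937
Difference = 1.584 − 5.937 = -4.353

-4.35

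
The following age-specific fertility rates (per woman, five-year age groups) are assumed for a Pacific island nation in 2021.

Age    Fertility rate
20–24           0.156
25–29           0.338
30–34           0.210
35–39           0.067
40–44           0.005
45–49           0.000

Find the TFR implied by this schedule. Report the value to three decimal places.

3.880

Sum of ASFRs = 0.156 + 0.338 + 0.210 + 0.067 + 0.005 + 0.000 = 0.776
TFR = 5 × 0.776 = 3.88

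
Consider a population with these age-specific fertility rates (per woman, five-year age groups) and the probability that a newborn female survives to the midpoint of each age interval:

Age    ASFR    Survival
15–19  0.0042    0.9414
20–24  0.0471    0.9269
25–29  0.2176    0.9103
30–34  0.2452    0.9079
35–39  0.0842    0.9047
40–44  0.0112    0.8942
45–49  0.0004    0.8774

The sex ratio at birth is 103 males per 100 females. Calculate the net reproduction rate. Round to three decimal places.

Proportion female at birth = 100 / (100 + 103) = 0.49261.
Survival-weighted fertility by age (5·fₓ·Sₓ):
  15–19: 5 × 0.0042 × 0.9414 = 0.01977
  20–24: 5 × 0.0471 × 0.9269 = 0.21828
  25–29: 5 × 0.2176 × 0.9103 = 0.99041
  30–34: 5 × 0.2452 × 0.9079 = 1.11309
  35–39: 5 × 0.0842 × 0.9047 = 0.38088
  40–44: 5 × 0.0112 × 0.8942 = 0.05008
  45–49: 5 × 0.0004 × 0.8774 = 0.00175
Sum = 2.77426
NRR = 0.49261 × 2.77426 = 1.36663
With NRR above 1 the population is above replacement fertility.

1.367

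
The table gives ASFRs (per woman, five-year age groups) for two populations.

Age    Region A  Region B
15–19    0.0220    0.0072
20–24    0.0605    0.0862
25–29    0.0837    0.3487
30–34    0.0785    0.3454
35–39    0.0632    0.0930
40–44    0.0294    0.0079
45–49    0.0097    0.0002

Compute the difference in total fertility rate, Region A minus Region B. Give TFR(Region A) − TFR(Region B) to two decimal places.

Region A:
  Sum of ASFRs = 0.0220 + 0.0605 + 0.0837 + 0.0785 + 0.0632 + 0.0294 + 0.0097 = 0.3470
  TFR = 5 × 0.3470 = 1.735
Region B:
  Sum of ASFRs = 0.0072 + 0.0862 + 0.3487 + 0.3454 + 0.0930 + 0.0079 + 0.0002 = 0.8886
  TFR = 5 × 0.8886 = 4.443
Difference = 1.735 − 4.443 = -2.708

-2.71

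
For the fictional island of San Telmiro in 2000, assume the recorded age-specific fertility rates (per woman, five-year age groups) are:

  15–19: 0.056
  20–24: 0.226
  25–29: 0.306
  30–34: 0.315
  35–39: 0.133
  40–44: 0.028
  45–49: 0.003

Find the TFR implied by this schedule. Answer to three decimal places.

5.335

Sum of ASFRs = 0.056 + 0.226 + 0.306 + 0.315 + 0.133 + 0.028 + 0.003 = 1.067
TFR = 5 × 1.067 = 5.335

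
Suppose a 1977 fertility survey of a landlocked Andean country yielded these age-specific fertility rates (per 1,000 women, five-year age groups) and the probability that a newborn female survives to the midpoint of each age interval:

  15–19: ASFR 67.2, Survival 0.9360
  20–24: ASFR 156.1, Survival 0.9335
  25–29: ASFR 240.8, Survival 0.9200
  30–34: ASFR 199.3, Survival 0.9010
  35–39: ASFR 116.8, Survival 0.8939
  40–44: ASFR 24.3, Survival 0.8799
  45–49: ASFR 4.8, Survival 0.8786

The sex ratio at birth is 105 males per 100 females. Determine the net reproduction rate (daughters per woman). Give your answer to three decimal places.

1.804

Proportion female at birth = 100 / (100 + 105) = 0.48780.
Survival-weighted fertility by age (5·fₓ·Sₓ):
  15–19: 5 × 67.2/1000 × 0.9360 = 0.31450
  20–24: 5 × 156.1/1000 × 0.9335 = 0.72860
  25–29: 5 × 240.8/1000 × 0.9200 = 1.10768
  30–34: 5 × 199.3/1000 × 0.9010 = 0.89785
  35–39: 5 × 116.8/1000 × 0.8939 = 0.52204
  40–44: 5 × 24.3/1000 × 0.8799 = 0.10691
  45–49: 5 × 4.8/1000 × 0.8786 = 0.02109
Sum = 3.69867
NRR = 0.48780 × 3.69867 = 1.80421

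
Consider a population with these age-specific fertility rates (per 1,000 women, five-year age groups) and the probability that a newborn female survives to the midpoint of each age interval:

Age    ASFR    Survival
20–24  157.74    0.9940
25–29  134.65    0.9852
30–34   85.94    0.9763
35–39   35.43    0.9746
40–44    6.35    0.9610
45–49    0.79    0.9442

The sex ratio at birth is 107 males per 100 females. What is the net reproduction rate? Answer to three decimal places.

Proportion female at birth = 100 / (100 + 107) = 0.48309.
Each age group contributes 5 × ASFR × survival:
  20–24: 5 × 157.74/1000 × 0.9940 = 0.78397
  25–29: 5 × 134.65/1000 × 0.9852 = 0.66329
  30–34: 5 × 85.94/1000 × 0.9763 = 0.41952
  35–39: 5 × 35.43/1000 × 0.9746 = 0.17265
  40–44: 5 × 6.35/1000 × 0.9610 = 0.03051
  45–49: 5 × 0.79/1000 × 0.9442 = 0.00373
Sum = 2.07367
NRR = 0.48309 × 2.07367 = 1.00177
With NRR above 1 the population is above replacement fertility.

1.002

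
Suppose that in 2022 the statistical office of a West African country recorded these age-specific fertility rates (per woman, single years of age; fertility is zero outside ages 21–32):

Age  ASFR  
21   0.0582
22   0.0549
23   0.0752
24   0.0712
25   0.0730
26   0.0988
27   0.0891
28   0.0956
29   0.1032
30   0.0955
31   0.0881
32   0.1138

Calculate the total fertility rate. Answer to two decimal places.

Sum of ASFRs = 0.0582 + 0.0549 + 0.0752 + 0.0712 + 0.0730 + 0.0988 + 0.0891 + 0.0956 + 0.1032 + 0.0955 + 0.0881 + 0.1138 = 1.0166
TFR = 1.0166

1.02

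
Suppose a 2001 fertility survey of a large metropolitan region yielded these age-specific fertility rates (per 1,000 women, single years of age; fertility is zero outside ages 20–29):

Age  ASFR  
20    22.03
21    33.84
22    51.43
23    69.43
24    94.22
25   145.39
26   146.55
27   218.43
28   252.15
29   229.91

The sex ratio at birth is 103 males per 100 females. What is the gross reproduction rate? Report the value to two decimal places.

Proportion female at birth = 100 / (100 + 103) = 0.49261.
Sum of ASFRs = 22.03 + 33.84 + 51.43 + 69.43 + 94.22 + 145.39 + 146.55 + 218.43 + 252.15 + 229.91 = 1263.38
TFR = 1263.38 / 1000 = 1.26338
GRR = 0.49261 × 1.26338 = 0.62235

0.62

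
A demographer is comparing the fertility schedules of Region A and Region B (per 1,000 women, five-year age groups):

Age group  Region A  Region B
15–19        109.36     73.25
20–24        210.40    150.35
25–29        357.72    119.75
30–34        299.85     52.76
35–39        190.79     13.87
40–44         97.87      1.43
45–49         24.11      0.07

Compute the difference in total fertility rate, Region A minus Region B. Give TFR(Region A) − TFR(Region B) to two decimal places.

Region A:
  Sum of ASFRs = 109.36 + 210.40 + 357.72 + 299.85 + 190.79 + 97.87 + 24.11 = 1290.10
  TFR = 5 × 1290.10 / 1000 = 6.4505
Region B:
  Sum of ASFRs = 73.25 + 150.35 + 119.75 + 52.76 + 13.87 + 1.43 + 0.07 = 411.48
  TFR = 5 × 411.48 / 1000 = 2.0574
Difference = 6.4505 − 2.0574 = 4.3931

4.39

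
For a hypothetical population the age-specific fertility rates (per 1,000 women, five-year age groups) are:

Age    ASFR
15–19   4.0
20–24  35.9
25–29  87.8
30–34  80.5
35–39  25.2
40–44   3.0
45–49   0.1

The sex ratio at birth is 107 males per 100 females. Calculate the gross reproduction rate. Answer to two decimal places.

0.57

Proportion female at birth = 100 / (100 + 107) = 0.48309.
Sum of ASFRs = 4.0 + 35.9 + 87.8 + 80.5 + 25.2 + 3.0 + 0.1 = 236.5
TFR = 5 × 236.5 / 1000 = 1.1825
GRR = 0.48309 × 1.1825 = 0.57125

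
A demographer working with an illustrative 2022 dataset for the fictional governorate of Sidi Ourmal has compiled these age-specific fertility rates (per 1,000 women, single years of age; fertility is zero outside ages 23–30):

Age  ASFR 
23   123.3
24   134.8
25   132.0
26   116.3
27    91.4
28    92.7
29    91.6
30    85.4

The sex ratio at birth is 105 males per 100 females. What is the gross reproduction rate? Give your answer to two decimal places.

0.42

Proportion female at birth = 100 / (100 + 105) = 0.48780.
Sum of ASFRs = 123.3 + 134.8 + 132.0 + 116.3 + 91.4 + 92.7 + 91.6 + 85.4 = 867.5
TFR = 867.5 / 1000 = 0.8675
GRR = 0.48780 × 0.8675 = 0.42317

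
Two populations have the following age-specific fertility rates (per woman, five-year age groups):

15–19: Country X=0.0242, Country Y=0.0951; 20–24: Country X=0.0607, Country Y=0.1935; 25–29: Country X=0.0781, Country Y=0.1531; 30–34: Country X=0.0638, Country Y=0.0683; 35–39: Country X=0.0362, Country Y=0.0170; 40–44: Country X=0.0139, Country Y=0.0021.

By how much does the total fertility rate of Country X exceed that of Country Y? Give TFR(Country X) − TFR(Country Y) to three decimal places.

Country X:
  Sum of ASFRs = 0.0242 + 0.0607 + 0.0781 + 0.0638 + 0.0362 + 0.0139 = 0.2769
  TFR = 5 × 0.2769 = 1.3845
Country Y:
  Sum of ASFRs = 0.0951 + 0.1935 + 0.1531 + 0.0683 + 0.0170 + 0.0021 = 0.5291
  TFR = 5 × 0.5291 = 2.6455
Difference = 1.3845 − 2.6455 = -1.261

-1.261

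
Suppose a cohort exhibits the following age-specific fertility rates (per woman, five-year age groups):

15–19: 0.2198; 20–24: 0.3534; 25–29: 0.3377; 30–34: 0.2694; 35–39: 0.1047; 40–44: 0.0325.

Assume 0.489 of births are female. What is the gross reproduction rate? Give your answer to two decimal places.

Proportion female at birth = 0.489.
Sum of ASFRs = 0.2198 + 0.3534 + 0.3377 + 0.2694 + 0.1047 + 0.0325 = 1.3175
TFR = 5 × 1.3175 = 6.5875
GRR = 0.489 × 6.5875 = 3.22129

3.22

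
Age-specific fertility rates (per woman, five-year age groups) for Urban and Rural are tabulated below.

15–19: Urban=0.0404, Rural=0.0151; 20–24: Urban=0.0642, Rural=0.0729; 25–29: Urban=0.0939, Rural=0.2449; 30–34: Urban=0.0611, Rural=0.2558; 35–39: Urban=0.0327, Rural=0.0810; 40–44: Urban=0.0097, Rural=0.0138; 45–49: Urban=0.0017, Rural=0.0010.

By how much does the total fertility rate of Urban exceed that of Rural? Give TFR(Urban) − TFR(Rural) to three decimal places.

Urban:
  Sum of ASFRs = 0.0404 + 0.0642 + 0.0939 + 0.0611 + 0.0327 + 0.0097 + 0.0017 = 0.3037
  TFR = 5 × 0.3037 = 1.5185
Rural:
  Sum of ASFRs = 0.0151 + 0.0729 + 0.2449 + 0.2558 + 0.0810 + 0.0138 + 0.0010 = 0.6845
  TFR = 5 × 0.6845 = 3.4225
Difference = 1.5185 − 3.4225 = -1.904

-1.904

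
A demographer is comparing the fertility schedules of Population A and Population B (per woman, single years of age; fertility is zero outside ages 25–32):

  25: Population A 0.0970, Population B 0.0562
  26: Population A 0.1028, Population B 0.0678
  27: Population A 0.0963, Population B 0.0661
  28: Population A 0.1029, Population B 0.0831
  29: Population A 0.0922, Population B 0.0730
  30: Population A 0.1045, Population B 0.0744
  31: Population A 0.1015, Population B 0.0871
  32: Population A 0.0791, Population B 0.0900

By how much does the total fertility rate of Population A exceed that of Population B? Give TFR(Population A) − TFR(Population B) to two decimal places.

0.18

Population A:
  Sum of ASFRs = 0.0970 + 0.1028 + 0.0963 + 0.1029 + 0.0922 + 0.1045 + 0.1015 + 0.0791 = 0.7763
  TFR = 0.7763
Population B:
  Sum of ASFRs = 0.0562 + 0.0678 + 0.0661 + 0.0831 + 0.0730 + 0.0744 + 0.0871 + 0.0900 = 0.5977
  TFR = 0.5977
Difference = 0.7763 − 0.5977 = 0.1786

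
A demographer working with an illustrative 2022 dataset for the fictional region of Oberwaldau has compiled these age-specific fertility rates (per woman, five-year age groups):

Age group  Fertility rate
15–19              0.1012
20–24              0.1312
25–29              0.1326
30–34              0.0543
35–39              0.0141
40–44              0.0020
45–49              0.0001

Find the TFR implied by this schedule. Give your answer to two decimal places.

Sum of ASFRs = 0.1012 + 0.1312 + 0.1326 + 0.0543 + 0.0141 + 0.0020 + 0.0001 = 0.4355
TFR = 5 × 0.4355 = 2.1775

2.18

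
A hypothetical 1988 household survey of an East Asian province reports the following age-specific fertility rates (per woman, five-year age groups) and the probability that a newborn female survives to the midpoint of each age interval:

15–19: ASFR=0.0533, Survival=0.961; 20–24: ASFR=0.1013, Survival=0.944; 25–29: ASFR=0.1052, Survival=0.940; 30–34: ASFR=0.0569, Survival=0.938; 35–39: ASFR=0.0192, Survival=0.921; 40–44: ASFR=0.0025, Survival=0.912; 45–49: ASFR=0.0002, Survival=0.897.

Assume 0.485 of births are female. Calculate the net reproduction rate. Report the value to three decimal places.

0.774

Proportion female at birth = 0.485.
Weighting each age-specific rate by interval width and survival:
  15–19: 5 × 0.0533 × 0.961 = 0.25611
  20–24: 5 × 0.1013 × 0.944 = 0.47814
  25–29: 5 × 0.1052 × 0.940 = 0.49444
  30–34: 5 × 0.0569 × 0.938 = 0.26686
  35–39: 5 × 0.0192 × 0.921 = 0.08842
  40–44: 5 × 0.0025 × 0.912 = 0.01140
  45–49: 5 × 0.0002 × 0.897 = 0.00090
Sum = 1.59627
NRR = 0.485 × 1.59627 = 0.77419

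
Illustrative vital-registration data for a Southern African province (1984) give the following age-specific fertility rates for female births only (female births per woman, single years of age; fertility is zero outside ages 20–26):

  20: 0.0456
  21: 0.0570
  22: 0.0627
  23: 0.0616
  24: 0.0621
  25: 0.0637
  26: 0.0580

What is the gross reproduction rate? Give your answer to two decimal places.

0.41

Sum of female ASFRs = 0.0456 + 0.0570 + 0.0627 + 0.0616 + 0.0621 + 0.0637 + 0.0580 = 0.4107
GRR = 0.4107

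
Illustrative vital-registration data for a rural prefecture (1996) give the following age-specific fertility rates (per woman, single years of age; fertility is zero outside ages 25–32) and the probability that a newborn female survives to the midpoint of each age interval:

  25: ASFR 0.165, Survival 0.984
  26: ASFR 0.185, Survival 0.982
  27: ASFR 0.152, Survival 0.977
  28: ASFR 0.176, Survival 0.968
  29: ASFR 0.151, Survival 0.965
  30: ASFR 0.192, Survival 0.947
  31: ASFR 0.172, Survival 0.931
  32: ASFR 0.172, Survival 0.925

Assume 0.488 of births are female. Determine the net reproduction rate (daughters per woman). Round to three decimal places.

Proportion female at birth = 0.488.
Weighting each age-specific rate by interval width and survival:
  25: 1 × 0.165 × 0.984 = 0.16236
  26: 1 × 0.185 × 0.982 = 0.18167
  27: 1 × 0.152 × 0.977 = 0.14850
  28: 1 × 0.176 × 0.968 = 0.17037
  29: 1 × 0.151 × 0.965 = 0.14572
  30: 1 × 0.192 × 0.947 = 0.18182
  31: 1 × 0.172 × 0.931 = 0.16013
  32: 1 × 0.172 × 0.925 = 0.15910
Sum = 1.30967
NRR = 0.488 × 1.30967 = 0.63912

0.639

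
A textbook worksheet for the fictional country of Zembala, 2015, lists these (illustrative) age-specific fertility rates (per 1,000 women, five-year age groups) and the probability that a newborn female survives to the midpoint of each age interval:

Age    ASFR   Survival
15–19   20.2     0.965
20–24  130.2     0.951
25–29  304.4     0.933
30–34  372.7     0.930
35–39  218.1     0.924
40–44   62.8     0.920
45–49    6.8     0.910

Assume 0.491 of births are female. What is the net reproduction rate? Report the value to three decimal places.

Proportion female at birth = 0.491.
Per-age-group product (5 × ASFR × survival probability):
  15–19: 5 × 20.2/1000 × 0.965 = 0.09747
  20–24: 5 × 130.2/1000 × 0.951 = 0.61910
  25–29: 5 × 304.4/1000 × 0.933 = 1.42003
  30–34: 5 × 372.7/1000 × 0.930 = 1.73306
  35–39: 5 × 218.1/1000 × 0.924 = 1.00762
  40–44: 5 × 62.8/1000 × 0.920 = 0.28888
  45–49: 5 × 6.8/1000 × 0.910 = 0.03094
Sum = 5.19710
NRR = 0.491 × 5.19710 = 2.55178

2.552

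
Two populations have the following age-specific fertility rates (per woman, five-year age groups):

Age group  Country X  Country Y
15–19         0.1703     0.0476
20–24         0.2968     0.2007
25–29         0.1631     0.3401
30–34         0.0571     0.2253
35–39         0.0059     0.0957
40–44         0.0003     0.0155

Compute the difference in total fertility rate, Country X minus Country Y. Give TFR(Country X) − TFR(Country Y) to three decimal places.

Country X:
  Sum of ASFRs = 0.1703 + 0.2968 + 0.1631 + 0.0571 + 0.0059 + 0.0003 = 0.6935
  TFR = 5 × 0.6935 = 3.4675
Country Y:
  Sum of ASFRs = 0.0476 + 0.2007 + 0.3401 + 0.2253 + 0.0957 + 0.0155 = 0.9249
  TFR = 5 × 0.9249 = 4.6245
Difference = 3.4675 − 4.6245 = -1.157

-1.157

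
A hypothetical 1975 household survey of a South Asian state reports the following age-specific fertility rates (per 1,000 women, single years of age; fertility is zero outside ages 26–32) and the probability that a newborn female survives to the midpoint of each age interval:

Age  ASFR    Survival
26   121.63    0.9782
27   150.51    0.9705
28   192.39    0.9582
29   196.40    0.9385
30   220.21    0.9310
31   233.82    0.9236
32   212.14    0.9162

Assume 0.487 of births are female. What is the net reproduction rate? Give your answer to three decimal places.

Proportion female at birth = 0.487.
Each age group contributes 1 × ASFR × survival:
  26: 1 × 121.63/1000 × 0.9782 = 0.11898
  27: 1 × 150.51/1000 × 0.9705 = 0.14607
  28: 1 × 192.39/1000 × 0.9582 = 0.18435
  29: 1 × 196.40/1000 × 0.9385 = 0.18432
  30: 1 × 220.21/1000 × 0.9310 = 0.20502
  31: 1 × 233.82/1000 × 0.9236 = 0.21596
  32: 1 × 212.14/1000 × 0.9162 = 0.19436
Sum = 1.24906
NRR = 0.487 × 1.24906 = 0.60829
An NRR under 1 implies long-run decline under these rates.

0.608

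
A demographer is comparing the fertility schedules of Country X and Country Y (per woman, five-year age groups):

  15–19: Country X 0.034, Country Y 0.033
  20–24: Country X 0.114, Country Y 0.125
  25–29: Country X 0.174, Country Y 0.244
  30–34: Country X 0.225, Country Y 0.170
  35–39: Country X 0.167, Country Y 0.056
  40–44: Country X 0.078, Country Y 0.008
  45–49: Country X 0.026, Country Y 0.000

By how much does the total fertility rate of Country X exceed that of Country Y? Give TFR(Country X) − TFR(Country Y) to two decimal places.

0.91

Country X:
  Sum of ASFRs = 0.034 + 0.114 + 0.174 + 0.225 + 0.167 + 0.078 + 0.026 = 0.818
  TFR = 5 × 0.818 = 4.09
Country Y:
  Sum of ASFRs = 0.033 + 0.125 + 0.244 + 0.170 + 0.056 + 0.008 + 0.000 = 0.636
  TFR = 5 × 0.636 = 3.18
Difference = 4.09 − 3.18 = 0.91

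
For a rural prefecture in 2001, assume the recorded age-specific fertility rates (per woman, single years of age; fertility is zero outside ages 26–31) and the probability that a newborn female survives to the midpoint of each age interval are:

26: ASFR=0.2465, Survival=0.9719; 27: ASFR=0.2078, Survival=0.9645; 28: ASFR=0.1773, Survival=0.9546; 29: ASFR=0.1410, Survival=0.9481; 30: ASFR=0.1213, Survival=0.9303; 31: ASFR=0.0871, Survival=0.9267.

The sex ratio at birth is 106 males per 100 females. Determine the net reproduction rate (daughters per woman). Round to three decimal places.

0.455

Proportion female at birth = 100 / (100 + 106) = 0.48544.
Each age group contributes 1 × ASFR × survival:
  26: 1 × 0.2465 × 0.9719 = 0.23957
  27: 1 × 0.2078 × 0.9645 = 0.20042
  28: 1 × 0.1773 × 0.9546 = 0.16925
  29: 1 × 0.1410 × 0.9481 = 0.13368
  30: 1 × 0.1213 × 0.9303 = 0.11285
  31: 1 × 0.0871 × 0.9267 = 0.08072
Sum = 0.93649
NRR = 0.48544 × 0.93649 = 0.45461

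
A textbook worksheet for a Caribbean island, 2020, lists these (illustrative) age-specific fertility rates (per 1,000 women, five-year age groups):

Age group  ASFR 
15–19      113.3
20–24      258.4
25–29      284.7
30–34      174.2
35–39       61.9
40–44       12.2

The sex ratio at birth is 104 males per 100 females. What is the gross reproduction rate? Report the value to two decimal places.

Proportion female at birth = 100 / (100 + 104) = 0.49020.
Sum of ASFRs = 113.3 + 258.4 + 284.7 + 174.2 + 61.9 + 12.2 = 904.7
TFR = 5 × 904.7 / 1000 = 4.5235
GRR = 0.49020 × 4.5235 = 2.21742

2.22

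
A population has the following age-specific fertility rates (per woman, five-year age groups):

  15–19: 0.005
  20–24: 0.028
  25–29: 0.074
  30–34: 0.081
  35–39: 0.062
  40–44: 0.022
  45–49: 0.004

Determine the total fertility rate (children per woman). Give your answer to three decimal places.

Sum of ASFRs = 0.005 + 0.028 + 0.074 + 0.081 + 0.062 + 0.022 + 0.004 = 0.276
TFR = 5 × 0.276 = 1.38

1.380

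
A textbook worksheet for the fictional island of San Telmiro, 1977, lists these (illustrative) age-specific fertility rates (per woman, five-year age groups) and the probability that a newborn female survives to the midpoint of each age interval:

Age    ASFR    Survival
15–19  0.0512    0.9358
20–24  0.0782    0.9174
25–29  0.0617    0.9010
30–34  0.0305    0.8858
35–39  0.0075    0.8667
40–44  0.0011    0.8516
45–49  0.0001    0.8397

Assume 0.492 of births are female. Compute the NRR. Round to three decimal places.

Proportion female at birth = 0.492.
Weighting each age-specific rate by interval width and survival:
  15–19: 5 × 0.0512 × 0.9358 = 0.23956
  20–24: 5 × 0.0782 × 0.9174 = 0.35870
  25–29: 5 × 0.0617 × 0.9010 = 0.27796
  30–34: 5 × 0.0305 × 0.8858 = 0.13508
  35–39: 5 × 0.0075 × 0.8667 = 0.03250
  40–44: 5 × 0.0011 × 0.8516 = 0.00468
  45–49: 5 × 0.0001 × 0.8397 = 0.00042
Sum = 1.04890
NRR = 0.492 × 1.04890 = 0.51606
With NRR below 1 the population is below replacement fertility.

0.516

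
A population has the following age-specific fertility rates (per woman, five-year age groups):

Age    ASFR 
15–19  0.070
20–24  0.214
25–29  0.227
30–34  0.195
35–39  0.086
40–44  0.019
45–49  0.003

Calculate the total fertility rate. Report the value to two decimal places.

4.07

Sum of ASFRs = 0.070 + 0.214 + 0.227 + 0.195 + 0.086 + 0.019 + 0.003 = 0.814
TFR = 5 × 0.814 = 4.07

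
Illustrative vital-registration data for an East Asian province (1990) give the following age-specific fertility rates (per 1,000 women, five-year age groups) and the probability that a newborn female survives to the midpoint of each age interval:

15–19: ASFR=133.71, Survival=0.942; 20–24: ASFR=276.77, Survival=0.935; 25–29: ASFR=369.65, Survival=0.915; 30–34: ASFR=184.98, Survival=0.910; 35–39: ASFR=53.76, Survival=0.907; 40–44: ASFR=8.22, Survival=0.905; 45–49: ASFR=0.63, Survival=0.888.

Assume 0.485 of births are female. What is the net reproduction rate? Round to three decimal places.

2.299

Proportion female at birth = 0.485.
Survival-weighted fertility by age (5·fₓ·Sₓ):
  15–19: 5 × 133.71/1000 × 0.942 = 0.62977
  20–24: 5 × 276.77/1000 × 0.935 = 1.29390
  25–29: 5 × 369.65/1000 × 0.915 = 1.69115
  30–34: 5 × 184.98/1000 × 0.910 = 0.84166
  35–39: 5 × 53.76/1000 × 0.907 = 0.24380
  40–44: 5 × 8.22/1000 × 0.905 = 0.03720
  45–49: 5 × 0.63/1000 × 0.888 = 0.00280
Sum = 4.74028
NRR = 0.485 × 4.74028 = 2.29904
An NRR exceeding 1 indicates intrinsic growth under these rates.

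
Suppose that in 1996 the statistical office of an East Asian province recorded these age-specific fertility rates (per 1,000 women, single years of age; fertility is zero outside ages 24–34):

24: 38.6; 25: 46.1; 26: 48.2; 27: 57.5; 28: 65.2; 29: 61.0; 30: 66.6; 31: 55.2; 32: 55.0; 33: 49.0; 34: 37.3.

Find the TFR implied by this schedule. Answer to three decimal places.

0.580

Sum of ASFRs = 38.6 + 46.1 + 48.2 + 57.5 + 65.2 + 61.0 + 66.6 + 55.2 + 55.0 + 49.0 + 37.3 = 579.7
TFR = 579.7 / 1000 = 0.5797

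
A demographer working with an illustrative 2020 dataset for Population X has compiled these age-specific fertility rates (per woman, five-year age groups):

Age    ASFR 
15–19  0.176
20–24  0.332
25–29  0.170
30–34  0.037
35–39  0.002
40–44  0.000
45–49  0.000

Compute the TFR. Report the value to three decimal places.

3.585

Sum of ASFRs = 0.176 + 0.332 + 0.170 + 0.037 + 0.002 + 0.000 + 0.000 = 0.717
TFR = 5 × 0.717 = 3.585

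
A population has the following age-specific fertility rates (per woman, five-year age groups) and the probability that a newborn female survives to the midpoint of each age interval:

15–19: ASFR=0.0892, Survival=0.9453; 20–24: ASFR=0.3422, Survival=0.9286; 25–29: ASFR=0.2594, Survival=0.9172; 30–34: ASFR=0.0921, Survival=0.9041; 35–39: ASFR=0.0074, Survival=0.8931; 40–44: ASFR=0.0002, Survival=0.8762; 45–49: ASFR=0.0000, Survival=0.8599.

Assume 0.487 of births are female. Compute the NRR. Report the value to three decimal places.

Proportion female at birth = 0.487.
Survival-weighted fertility by age (5·fₓ·Sₓ):
  15–19: 5 × 0.0892 × 0.9453 = 0.42160
  20–24: 5 × 0.3422 × 0.9286 = 1.58883
  25–29: 5 × 0.2594 × 0.9172 = 1.18961
  30–34: 5 × 0.0921 × 0.9041 = 0.41634
  35–39: 5 × 0.0074 × 0.8931 = 0.03304
  40–44: 5 × 0.0002 × 0.8762 = 0.00088
  45–49: 5 × 0.0000 × 0.8599 = 0.00000
Sum = 3.65030
NRR = 0.487 × 3.65030 = 1.77770
With NRR above 1 the population is above replacement fertility.

1.778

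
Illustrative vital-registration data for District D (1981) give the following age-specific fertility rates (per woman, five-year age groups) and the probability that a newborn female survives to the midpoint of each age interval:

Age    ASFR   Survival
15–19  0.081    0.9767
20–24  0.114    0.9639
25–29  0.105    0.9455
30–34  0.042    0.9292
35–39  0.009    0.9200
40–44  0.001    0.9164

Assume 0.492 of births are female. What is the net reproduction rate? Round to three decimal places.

0.828

Proportion female at birth = 0.492.
Each age group contributes 5 × ASFR × survival:
  15–19: 5 × 0.081 × 0.9767 = 0.39556
  20–24: 5 × 0.114 × 0.9639 = 0.54942
  25–29: 5 × 0.105 × 0.9455 = 0.49639
  30–34: 5 × 0.042 × 0.9292 = 0.19513
  35–39: 5 × 0.009 × 0.9200 = 0.04140
  40–44: 5 × 0.001 × 0.9164 = 0.00458
Sum = 1.68248
NRR = 0.492 × 1.68248 = 0.82778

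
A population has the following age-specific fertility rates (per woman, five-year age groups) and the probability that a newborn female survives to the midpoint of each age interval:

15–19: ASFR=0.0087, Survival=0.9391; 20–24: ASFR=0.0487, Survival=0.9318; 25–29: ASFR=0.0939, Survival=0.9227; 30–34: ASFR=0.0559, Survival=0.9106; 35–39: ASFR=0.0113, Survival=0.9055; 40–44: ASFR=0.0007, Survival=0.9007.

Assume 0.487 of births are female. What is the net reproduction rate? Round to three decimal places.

0.492

Proportion female at birth = 0.487.
Weighting each age-specific rate by interval width and survival:
  15–19: 5 × 0.0087 × 0.9391 = 0.04085
  20–24: 5 × 0.0487 × 0.9318 = 0.22689
  25–29: 5 × 0.0939 × 0.9227 = 0.43321
  30–34: 5 × 0.0559 × 0.9106 = 0.25451
  35–39: 5 × 0.0113 × 0.9055 = 0.05116
  40–44: 5 × 0.0007 × 0.9007 = 0.00315
Sum = 1.00977
NRR = 0.487 × 1.00977 = 0.49176
With NRR below 1 the population is below replacement fertility.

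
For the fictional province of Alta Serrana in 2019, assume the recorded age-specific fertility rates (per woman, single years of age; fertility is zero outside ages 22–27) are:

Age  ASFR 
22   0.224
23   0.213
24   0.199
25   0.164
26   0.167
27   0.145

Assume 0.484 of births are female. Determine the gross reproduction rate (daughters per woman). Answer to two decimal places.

Proportion female at birth = 0.484.
Sum of ASFRs = 0.224 + 0.213 + 0.199 + 0.164 + 0.167 + 0.145 = 1.112
TFR = 1.112
GRR = 0.484 × 1.112 = 0.53821

0.54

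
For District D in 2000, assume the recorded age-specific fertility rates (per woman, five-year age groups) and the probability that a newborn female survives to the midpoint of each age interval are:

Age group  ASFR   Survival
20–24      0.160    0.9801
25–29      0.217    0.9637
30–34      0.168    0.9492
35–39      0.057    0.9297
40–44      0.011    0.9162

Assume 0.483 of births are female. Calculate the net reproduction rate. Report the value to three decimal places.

Proportion female at birth = 0.483.
Per-age-group product (5 × ASFR × survival probability):
  20–24: 5 × 0.160 × 0.9801 = 0.78408
  25–29: 5 × 0.217 × 0.9637 = 1.04561
  30–34: 5 × 0.168 × 0.9492 = 0.79733
  35–39: 5 × 0.057 × 0.9297 = 0.26496
  40–44: 5 × 0.011 × 0.9162 = 0.05039
Sum = 2.94237
NRR = 0.483 × 2.94237 = 1.42116

1.421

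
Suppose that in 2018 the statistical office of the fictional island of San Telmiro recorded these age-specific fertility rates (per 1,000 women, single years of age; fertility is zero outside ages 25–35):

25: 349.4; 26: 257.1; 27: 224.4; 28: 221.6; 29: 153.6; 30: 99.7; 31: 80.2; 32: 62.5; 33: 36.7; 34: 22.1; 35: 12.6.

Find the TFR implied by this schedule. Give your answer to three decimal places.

1.520

Sum of ASFRs = 349.4 + 257.1 + 224.4 + 221.6 + 153.6 + 99.7 + 80.2 + 62.5 + 36.7 + 22.1 + 12.6 = 1519.9
TFR = 1519.9 / 1000 = 1.5199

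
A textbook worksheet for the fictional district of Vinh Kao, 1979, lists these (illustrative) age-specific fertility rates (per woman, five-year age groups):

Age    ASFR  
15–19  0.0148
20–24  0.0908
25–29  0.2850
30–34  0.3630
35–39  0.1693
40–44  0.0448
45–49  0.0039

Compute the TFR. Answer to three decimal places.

Sum of ASFRs = 0.0148 + 0.0908 + 0.2850 + 0.3630 + 0.1693 + 0.0448 + 0.0039 = 0.9716
TFR = 5 × 0.9716 = 4.858

4.858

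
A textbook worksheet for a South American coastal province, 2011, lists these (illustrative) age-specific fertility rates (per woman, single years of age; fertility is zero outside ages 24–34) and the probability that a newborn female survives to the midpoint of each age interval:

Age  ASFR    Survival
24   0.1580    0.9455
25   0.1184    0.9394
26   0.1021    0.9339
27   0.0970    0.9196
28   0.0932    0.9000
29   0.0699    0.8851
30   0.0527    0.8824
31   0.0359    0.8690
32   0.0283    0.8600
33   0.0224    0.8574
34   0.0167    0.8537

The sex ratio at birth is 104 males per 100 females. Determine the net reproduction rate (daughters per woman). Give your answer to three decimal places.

0.356

Proportion female at birth = 100 / (100 + 104) = 0.49020.
Survival-weighted fertility by age (1·fₓ·Sₓ):
  24: 1 × 0.1580 × 0.9455 = 0.14939
  25: 1 × 0.1184 × 0.9394 = 0.11122
  26: 1 × 0.1021 × 0.9339 = 0.09535
  27: 1 × 0.0970 × 0.9196 = 0.08920
  28: 1 × 0.0932 × 0.9000 = 0.08388
  29: 1 × 0.0699 × 0.8851 = 0.06187
  30: 1 × 0.0527 × 0.8824 = 0.04650
  31: 1 × 0.0359 × 0.8690 = 0.03120
  32: 1 × 0.0283 × 0.8600 = 0.02434
  33: 1 × 0.0224 × 0.8574 = 0.01921
  34: 1 × 0.0167 × 0.8537 = 0.01426
Sum = 0.72642
NRR = 0.49020 × 0.72642 = 0.35609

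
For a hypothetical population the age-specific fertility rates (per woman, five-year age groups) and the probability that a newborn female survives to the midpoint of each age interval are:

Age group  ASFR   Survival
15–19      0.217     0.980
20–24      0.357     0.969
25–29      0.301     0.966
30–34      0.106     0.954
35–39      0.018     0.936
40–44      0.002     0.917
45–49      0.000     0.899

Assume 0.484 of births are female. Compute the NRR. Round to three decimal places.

2.345

Proportion female at birth = 0.484.
Per-age-group product (5 × ASFR × survival probability):
  15–19: 5 × 0.217 × 0.980 = 1.06330
  20–24: 5 × 0.357 × 0.969 = 1.72967
  25–29: 5 × 0.301 × 0.966 = 1.45383
  30–34: 5 × 0.106 × 0.954 = 0.50562
  35–39: 5 × 0.018 × 0.936 = 0.08424
  40–44: 5 × 0.002 × 0.917 = 0.00917
  45–49: 5 × 0.000 × 0.899 = 0.00000
Sum = 4.84583
NRR = 0.484 × 4.84583 = 2.34538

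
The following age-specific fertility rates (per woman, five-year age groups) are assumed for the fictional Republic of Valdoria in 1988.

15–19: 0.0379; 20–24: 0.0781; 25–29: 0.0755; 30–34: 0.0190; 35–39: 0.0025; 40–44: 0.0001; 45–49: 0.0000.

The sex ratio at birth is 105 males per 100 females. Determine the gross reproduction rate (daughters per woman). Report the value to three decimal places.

Proportion female at birth = 100 / (100 + 105) = 0.48780.
Sum of ASFRs = 0.0379 + 0.0781 + 0.0755 + 0.0190 + 0.0025 + 0.0001 + 0.0000 = 0.2131
TFR = 5 × 0.2131 = 1.0655
GRR = 0.48780 × 1.0655 = 0.51975

0.520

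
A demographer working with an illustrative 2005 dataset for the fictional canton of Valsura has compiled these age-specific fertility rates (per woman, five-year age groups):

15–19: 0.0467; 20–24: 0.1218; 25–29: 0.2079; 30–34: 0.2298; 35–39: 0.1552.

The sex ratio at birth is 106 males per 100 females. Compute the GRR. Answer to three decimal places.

1.848

Proportion female at birth = 100 / (100 + 106) = 0.48544.
Sum of ASFRs = 0.0467 + 0.1218 + 0.2079 + 0.2298 + 0.1552 = 0.7614
TFR = 5 × 0.7614 = 3.807
GRR = 0.48544 × 3.807 = 1.84807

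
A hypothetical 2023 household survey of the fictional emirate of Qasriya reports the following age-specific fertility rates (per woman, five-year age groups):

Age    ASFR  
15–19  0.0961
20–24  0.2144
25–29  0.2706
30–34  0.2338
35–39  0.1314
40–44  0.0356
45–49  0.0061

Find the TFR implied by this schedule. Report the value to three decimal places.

4.940

Sum of ASFRs = 0.0961 + 0.2144 + 0.2706 + 0.2338 + 0.1314 + 0.0356 + 0.0061 = 0.9880
TFR = 5 × 0.9880 = 4.94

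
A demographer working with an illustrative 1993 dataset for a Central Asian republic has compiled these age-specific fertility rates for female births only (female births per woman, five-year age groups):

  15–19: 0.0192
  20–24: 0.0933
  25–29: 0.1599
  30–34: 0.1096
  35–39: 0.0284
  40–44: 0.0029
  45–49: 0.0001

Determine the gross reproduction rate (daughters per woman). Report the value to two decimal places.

Sum of female ASFRs = 0.0192 + 0.0933 + 0.1599 + 0.1096 + 0.0284 + 0.0029 + 0.0001 = 0.4134
GRR = 5 × 0.4134 = 2.067

2.07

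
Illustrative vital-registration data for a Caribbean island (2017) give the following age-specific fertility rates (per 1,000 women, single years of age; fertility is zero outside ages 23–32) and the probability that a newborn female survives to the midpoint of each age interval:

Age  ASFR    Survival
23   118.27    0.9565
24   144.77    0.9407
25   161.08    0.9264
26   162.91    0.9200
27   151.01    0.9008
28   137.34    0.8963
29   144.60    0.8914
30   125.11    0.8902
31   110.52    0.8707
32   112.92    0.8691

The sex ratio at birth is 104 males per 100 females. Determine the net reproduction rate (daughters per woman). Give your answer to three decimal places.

0.609

Proportion female at birth = 100 / (100 + 104) = 0.49020.
Weighting each age-specific rate by interval width and survival:
  23: 1 × 118.27/1000 × 0.9565 = 0.11313
  24: 1 × 144.77/1000 × 0.9407 = 0.13619
  25: 1 × 161.08/1000 × 0.9264 = 0.14922
  26: 1 × 162.91/1000 × 0.9200 = 0.14988
  27: 1 × 151.01/1000 × 0.9008 = 0.13603
  28: 1 × 137.34/1000 × 0.8963 = 0.12310
  29: 1 × 144.60/1000 × 0.8914 = 0.12890
  30: 1 × 125.11/1000 × 0.8902 = 0.11137
  31: 1 × 110.52/1000 × 0.8707 = 0.09623
  32: 1 × 112.92/1000 × 0.8691 = 0.09814
Sum = 1.24219
NRR = 0.49020 × 1.24219 = 0.60892
NRR < 1, so the cohort does not fully replace itself.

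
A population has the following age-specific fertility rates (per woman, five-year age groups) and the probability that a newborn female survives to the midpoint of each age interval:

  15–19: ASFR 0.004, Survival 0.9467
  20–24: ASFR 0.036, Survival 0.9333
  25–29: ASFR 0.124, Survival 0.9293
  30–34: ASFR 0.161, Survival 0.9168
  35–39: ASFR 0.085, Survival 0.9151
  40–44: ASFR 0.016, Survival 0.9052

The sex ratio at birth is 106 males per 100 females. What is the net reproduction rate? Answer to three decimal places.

Proportion female at birth = 100 / (100 + 106) = 0.48544.
Survival-weighted fertility by age (5·fₓ·Sₓ):
  15–19: 5 × 0.004 × 0.9467 = 0.01893
  20–24: 5 × 0.036 × 0.9333 = 0.16799
  25–29: 5 × 0.124 × 0.9293 = 0.57617
  30–34: 5 × 0.161 × 0.9168 = 0.73802
  35–39: 5 × 0.085 × 0.9151 = 0.38892
  40–44: 5 × 0.016 × 0.9052 = 0.07242
Sum = 1.96245
NRR = 0.48544 × 1.96245 = 0.95265

0.953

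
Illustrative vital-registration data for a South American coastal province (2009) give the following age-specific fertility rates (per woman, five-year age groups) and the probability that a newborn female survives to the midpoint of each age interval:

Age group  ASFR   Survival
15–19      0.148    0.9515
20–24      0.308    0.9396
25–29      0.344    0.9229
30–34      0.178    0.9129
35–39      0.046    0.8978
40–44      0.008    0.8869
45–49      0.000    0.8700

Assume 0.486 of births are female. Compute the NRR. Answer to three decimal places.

Proportion female at birth = 0.486.
Per-age-group product (5 × ASFR × survival probability):
  15–19: 5 × 0.148 × 0.9515 = 0.70411
  20–24: 5 × 0.308 × 0.9396 = 1.44698
  25–29: 5 × 0.344 × 0.9229 = 1.58739
  30–34: 5 × 0.178 × 0.9129 = 0.81248
  35–39: 5 × 0.046 × 0.8978 = 0.20649
  40–44: 5 × 0.008 × 0.8869 = 0.03548
  45–49: 5 × 0.000 × 0.8700 = 0.00000
Sum = 4.79293
NRR = 0.486 × 4.79293 = 2.32936
An NRR exceeding 1 indicates intrinsic growth under these rates.

2.329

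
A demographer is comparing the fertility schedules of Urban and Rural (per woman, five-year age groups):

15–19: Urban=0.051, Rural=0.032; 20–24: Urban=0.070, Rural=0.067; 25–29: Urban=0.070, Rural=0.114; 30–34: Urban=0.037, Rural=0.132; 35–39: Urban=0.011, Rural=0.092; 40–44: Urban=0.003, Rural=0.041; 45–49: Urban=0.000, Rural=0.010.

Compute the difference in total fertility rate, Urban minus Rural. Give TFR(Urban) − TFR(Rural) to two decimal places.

Urban:
  Sum of ASFRs = 0.051 + 0.070 + 0.070 + 0.037 + 0.011 + 0.003 + 0.000 = 0.242
  TFR = 5 × 0.242 = 1.21
Rural:
  Sum of ASFRs = 0.032 + 0.067 + 0.114 + 0.132 + 0.092 + 0.041 + 0.010 = 0.488
  TFR = 5 × 0.488 = 2.44
Difference = 1.21 − 2.44 = -1.23

-1.23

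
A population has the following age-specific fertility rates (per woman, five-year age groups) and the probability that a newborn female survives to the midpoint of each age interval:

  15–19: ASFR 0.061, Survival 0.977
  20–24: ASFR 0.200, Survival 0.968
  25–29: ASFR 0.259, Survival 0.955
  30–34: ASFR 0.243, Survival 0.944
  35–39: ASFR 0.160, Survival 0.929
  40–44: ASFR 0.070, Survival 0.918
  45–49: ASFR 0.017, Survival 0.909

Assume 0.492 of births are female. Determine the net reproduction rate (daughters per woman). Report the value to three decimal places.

2.357

Proportion female at birth = 0.492.
Survival-weighted fertility by age (5·fₓ·Sₓ):
  15–19: 5 × 0.061 × 0.977 = 0.29799
  20–24: 5 × 0.200 × 0.968 = 0.96800
  25–29: 5 × 0.259 × 0.955 = 1.23673
  30–34: 5 × 0.243 × 0.944 = 1.14696
  35–39: 5 × 0.160 × 0.929 = 0.74320
  40–44: 5 × 0.070 × 0.918 = 0.32130
  45–49: 5 × 0.017 × 0.909 = 0.07727
Sum = 4.79145
NRR = 0.492 × 4.79145 = 2.35739
With NRR above 1 the population is above replacement fertility.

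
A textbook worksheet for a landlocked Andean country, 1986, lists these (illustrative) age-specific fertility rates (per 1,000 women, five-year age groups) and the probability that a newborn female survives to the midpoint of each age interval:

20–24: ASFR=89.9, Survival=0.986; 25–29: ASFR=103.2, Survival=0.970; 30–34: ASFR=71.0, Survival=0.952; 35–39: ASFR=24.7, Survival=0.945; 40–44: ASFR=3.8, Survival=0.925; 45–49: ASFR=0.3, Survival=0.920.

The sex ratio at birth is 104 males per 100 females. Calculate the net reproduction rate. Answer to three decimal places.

0.695

Proportion female at birth = 100 / (100 + 104) = 0.49020.
Survival-weighted fertility by age (5·fₓ·Sₓ):
  20–24: 5 × 89.9/1000 × 0.986 = 0.44321
  25–29: 5 × 103.2/1000 × 0.970 = 0.50052
  30–34: 5 × 71.0/1000 × 0.952 = 0.33796
  35–39: 5 × 24.7/1000 × 0.945 = 0.11671
  40–44: 5 × 3.8/1000 × 0.925 = 0.01758
  45–49: 5 × 0.3/1000 × 0.920 = 0.00138
Sum = 1.41736
NRR = 0.49020 × 1.41736 = 0.69479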